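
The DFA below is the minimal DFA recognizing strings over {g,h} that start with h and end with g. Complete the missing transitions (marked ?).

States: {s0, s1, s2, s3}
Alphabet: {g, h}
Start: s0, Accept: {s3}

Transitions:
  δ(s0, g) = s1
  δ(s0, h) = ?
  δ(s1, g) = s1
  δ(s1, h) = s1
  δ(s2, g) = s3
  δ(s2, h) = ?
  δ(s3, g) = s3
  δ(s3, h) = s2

From the language and accept set, identify what each state tracks — s0: no input read; s1: started with g (dead); s2: started with h, last symbol h; s3: started with h, last symbol g.
Each missing δ(q, a) is the state matching the new tracked value after reading a.
δ(s0, h) = s2; δ(s2, h) = s2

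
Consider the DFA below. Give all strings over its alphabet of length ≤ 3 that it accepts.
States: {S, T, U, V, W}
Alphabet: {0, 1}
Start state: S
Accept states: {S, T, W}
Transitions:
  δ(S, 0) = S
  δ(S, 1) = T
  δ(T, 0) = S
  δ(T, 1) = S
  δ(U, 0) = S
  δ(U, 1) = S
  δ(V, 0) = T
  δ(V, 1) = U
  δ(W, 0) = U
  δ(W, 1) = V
ε, 0, 1, 00, 01, 10, 11, 000, 001, 010, 011, 100, 101, 110, 111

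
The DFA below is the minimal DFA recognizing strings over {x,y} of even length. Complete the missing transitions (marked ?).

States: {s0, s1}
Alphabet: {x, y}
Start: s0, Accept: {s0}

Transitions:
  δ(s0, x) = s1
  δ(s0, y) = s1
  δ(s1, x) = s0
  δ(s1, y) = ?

From the language and accept set, identify what each state tracks — s0: even length so far; s1: odd length so far.
Each missing δ(q, a) is the state matching the new tracked value after reading a.
δ(s1, y) = s0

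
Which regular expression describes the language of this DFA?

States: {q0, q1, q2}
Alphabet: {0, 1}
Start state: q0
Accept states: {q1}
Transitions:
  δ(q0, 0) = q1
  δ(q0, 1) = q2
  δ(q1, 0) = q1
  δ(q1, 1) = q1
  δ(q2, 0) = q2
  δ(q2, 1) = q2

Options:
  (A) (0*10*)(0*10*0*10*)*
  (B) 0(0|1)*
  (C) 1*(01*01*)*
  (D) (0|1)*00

Check each option against the DFA on short strings; one disagreement eliminates an option:
  (A) (0*10*)(0*10*0*10*)*: on '0' the DFA goes q0 → q1 and accepts (q1 ∈ Accept), but the regex does not match it → eliminate
  (B) 0(0|1)*: agrees with the DFA on every string of length ≤ 6
  (C) 1*(01*01*)*: on ε the DFA stays in q0 and rejects (q0 ∉ Accept), but the regex matches it → eliminate
  (D) (0|1)*00: on '0' the DFA goes q0 → q1 and accepts (q1 ∈ Accept), but the regex does not match it → eliminate
Only (B) is consistent with the DFA.
(B) 0(0|1)*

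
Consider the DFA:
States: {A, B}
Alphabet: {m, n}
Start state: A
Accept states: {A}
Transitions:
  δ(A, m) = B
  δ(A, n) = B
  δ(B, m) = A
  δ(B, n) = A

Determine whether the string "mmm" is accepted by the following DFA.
Processing string "mmm":
  A --m--> B
  B --m--> A
  A --m--> B
Final state: B
Accept states: {A}
No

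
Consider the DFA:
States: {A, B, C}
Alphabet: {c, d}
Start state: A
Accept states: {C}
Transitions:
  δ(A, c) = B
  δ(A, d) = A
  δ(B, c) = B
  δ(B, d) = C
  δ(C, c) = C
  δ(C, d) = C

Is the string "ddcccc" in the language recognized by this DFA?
Processing string "ddcccc":
  A --d--> A
  A --d--> A
  A --c--> B
  B --c--> B
  B --c--> B
  B --c--> B
Final state: B
Accept states: {C}
No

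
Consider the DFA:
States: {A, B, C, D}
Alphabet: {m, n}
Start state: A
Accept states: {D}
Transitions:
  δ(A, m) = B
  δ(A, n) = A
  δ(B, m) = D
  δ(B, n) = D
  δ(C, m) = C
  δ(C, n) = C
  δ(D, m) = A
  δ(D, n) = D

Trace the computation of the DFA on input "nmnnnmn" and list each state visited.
read 'n': A → A
  read 'm': A → B
  read 'n': B → D
  read 'n': D → D
  read 'n': D → D
  read 'm': D → A
  read 'n': A → A
A -> A -> B -> D -> D -> D -> A -> A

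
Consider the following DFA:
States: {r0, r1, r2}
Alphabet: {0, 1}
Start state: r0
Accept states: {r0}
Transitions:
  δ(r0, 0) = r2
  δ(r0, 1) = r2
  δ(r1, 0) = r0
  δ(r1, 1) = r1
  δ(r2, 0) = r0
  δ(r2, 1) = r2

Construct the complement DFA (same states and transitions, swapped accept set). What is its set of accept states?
Complement accept states = All states \ Original accept states
= {r0, r1, r2} \ {r0}
{r1, r2}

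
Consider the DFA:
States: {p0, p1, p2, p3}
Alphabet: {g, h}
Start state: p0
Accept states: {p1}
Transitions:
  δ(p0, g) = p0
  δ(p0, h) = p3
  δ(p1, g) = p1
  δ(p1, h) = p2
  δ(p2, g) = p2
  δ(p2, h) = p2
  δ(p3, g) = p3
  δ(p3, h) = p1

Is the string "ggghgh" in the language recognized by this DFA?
Processing string "ggghgh":
  p0 --g--> p0
  p0 --g--> p0
  p0 --g--> p0
  p0 --h--> p3
  p3 --g--> p3
  p3 --h--> p1
Final state: p1
Accept states: {p1}
Yes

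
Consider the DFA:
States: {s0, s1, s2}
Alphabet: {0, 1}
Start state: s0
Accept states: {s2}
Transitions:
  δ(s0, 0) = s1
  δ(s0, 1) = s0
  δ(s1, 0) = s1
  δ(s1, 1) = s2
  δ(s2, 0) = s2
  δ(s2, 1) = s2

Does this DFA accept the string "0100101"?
Processing string "0100101":
  s0 --0--> s1
  s1 --1--> s2
  s2 --0--> s2
  s2 --0--> s2
  s2 --1--> s2
  s2 --0--> s2
  s2 --1--> s2
Final state: s2
Accept states: {s2}
Yes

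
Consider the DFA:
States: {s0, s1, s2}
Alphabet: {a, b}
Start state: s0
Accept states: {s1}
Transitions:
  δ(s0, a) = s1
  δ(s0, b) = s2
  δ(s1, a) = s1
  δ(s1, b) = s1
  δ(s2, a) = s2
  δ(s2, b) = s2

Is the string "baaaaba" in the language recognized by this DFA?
Processing string "baaaaba":
  s0 --b--> s2
  s2 --a--> s2
  s2 --a--> s2
  s2 --a--> s2
  s2 --a--> s2
  s2 --b--> s2
  s2 --a--> s2
Final state: s2
Accept states: {s1}
No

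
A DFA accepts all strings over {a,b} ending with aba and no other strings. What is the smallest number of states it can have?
By Myhill–Nerode, count the distinguishable equivalence classes: 4 classes — one per longest suffix of the input that is a prefix of 'aba' (lengths 0 through 3); only the length-3 class is accepting.
4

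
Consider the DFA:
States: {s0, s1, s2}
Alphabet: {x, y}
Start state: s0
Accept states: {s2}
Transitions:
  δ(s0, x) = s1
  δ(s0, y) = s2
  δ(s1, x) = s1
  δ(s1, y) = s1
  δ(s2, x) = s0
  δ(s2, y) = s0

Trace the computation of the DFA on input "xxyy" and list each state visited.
read 'x': s0 → s1
  read 'x': s1 → s1
  read 'y': s1 → s1
  read 'y': s1 → s1
s0 -> s1 -> s1 -> s1 -> s1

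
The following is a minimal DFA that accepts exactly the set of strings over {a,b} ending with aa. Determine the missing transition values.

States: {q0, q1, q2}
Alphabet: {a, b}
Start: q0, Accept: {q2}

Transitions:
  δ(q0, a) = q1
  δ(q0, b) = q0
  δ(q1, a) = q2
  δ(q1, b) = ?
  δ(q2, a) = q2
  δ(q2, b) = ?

From the language and accept set, identify what each state tracks — q0: last symbol not a; q1: one trailing a; q2: two trailing a's.
Each missing δ(q, a) is the state matching the new tracked value after reading a.
δ(q1, b) = q0; δ(q2, b) = q0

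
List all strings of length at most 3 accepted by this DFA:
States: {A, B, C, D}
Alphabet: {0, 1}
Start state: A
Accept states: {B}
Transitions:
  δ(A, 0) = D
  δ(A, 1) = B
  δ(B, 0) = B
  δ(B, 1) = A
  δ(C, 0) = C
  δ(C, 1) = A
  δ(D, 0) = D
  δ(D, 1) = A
1, 10, 011, 100, 111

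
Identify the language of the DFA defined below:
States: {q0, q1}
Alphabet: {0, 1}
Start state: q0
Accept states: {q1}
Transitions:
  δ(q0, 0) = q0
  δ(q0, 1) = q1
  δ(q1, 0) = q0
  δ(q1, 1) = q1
Testing a few strings:
  '11' → accept
  '1' → accept
  '0' → reject
  '01' → accept
State roles: q0=last symbol not 1; q1=last symbol is 1
All binary strings ending with 1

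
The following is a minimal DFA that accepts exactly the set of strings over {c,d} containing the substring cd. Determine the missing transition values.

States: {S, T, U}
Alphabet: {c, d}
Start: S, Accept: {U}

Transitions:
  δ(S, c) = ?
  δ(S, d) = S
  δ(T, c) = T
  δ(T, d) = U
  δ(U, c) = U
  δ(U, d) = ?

From the language and accept set, identify what each state tracks — S: no c seen yet; T: seen a c, waiting for d; U: substring cd seen.
Each missing δ(q, a) is the state matching the new tracked value after reading a.
δ(S, c) = T; δ(U, d) = U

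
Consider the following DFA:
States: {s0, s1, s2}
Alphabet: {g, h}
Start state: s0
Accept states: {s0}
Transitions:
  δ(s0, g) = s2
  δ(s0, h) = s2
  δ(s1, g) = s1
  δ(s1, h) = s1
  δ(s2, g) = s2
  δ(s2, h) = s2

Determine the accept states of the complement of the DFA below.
Complement accept states = All states \ Original accept states
= {s0, s1, s2} \ {s0}
{s1, s2}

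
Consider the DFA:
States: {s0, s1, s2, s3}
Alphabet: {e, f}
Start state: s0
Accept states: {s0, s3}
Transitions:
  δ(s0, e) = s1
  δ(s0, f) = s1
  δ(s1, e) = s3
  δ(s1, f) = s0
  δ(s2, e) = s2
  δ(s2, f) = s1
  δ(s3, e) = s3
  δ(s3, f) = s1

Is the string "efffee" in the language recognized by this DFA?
Processing string "efffee":
  s0 --e--> s1
  s1 --f--> s0
  s0 --f--> s1
  s1 --f--> s0
  s0 --e--> s1
  s1 --e--> s3
Final state: s3
Accept states: {s0, s3}
Yes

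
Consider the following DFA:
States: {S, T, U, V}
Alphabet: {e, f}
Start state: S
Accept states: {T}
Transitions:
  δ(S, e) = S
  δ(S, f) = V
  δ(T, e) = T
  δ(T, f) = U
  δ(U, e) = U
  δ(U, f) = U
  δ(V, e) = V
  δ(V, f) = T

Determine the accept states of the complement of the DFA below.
Complement accept states = All states \ Original accept states
= {S, T, U, V} \ {T}
{S, U, V}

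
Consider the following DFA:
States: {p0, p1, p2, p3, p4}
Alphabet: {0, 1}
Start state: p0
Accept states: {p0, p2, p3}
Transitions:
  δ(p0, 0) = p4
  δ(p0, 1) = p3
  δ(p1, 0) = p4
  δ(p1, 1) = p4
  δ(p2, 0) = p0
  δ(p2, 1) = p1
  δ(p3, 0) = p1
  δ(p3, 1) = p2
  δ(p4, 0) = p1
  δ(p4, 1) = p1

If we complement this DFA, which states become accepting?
Complement accept states = All states \ Original accept states
= {p0, p1, p2, p3, p4} \ {p0, p2, p3}
{p1, p4}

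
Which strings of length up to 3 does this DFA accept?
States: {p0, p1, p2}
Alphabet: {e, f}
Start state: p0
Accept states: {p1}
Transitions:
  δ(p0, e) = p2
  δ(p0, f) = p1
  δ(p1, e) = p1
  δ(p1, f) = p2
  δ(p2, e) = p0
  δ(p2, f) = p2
f, fe, eef, fee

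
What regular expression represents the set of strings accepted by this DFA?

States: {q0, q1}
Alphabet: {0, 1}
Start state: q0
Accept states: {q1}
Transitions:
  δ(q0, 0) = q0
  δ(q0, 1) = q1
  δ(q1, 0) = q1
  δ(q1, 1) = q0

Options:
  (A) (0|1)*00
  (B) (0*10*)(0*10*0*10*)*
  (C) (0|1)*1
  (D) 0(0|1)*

Check each option against the DFA on short strings; one disagreement eliminates an option:
  (A) (0|1)*00: on '1' the DFA goes q0 → q1 and accepts (q1 ∈ Accept), but the regex does not match it → eliminate
  (B) (0*10*)(0*10*0*10*)*: agrees with the DFA on every string of length ≤ 6
  (C) (0|1)*1: on '10' the DFA goes q0 → q1 → q1 and accepts (q1 ∈ Accept), but the regex does not match it → eliminate
  (D) 0(0|1)*: on '0' the DFA goes q0 → q0 and rejects (q0 ∉ Accept), but the regex matches it → eliminate
Only (B) is consistent with the DFA.
(B) (0*10*)(0*10*0*10*)*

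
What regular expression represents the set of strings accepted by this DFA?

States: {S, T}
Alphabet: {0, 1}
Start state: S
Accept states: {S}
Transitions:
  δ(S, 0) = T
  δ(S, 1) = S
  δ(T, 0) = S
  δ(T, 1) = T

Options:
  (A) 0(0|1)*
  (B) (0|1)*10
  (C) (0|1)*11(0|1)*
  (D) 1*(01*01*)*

Check each option against the DFA on short strings; one disagreement eliminates an option:
  (A) 0(0|1)*: on ε the DFA stays in S and accepts (S ∈ Accept), but the regex does not match it → eliminate
  (B) (0|1)*10: on ε the DFA stays in S and accepts (S ∈ Accept), but the regex does not match it → eliminate
  (C) (0|1)*11(0|1)*: on ε the DFA stays in S and accepts (S ∈ Accept), but the regex does not match it → eliminate
  (D) 1*(01*01*)*: agrees with the DFA on every string of length ≤ 6
Only (D) is consistent with the DFA.
(D) 1*(01*01*)*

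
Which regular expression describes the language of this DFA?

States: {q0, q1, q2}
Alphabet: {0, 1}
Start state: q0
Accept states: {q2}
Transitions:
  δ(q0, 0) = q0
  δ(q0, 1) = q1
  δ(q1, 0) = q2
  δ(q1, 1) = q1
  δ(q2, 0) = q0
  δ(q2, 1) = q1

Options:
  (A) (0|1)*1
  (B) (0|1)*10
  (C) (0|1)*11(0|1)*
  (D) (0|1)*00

Check each option against the DFA on short strings; one disagreement eliminates an option:
  (A) (0|1)*1: on '1' the DFA goes q0 → q1 and rejects (q1 ∉ Accept), but the regex matches it → eliminate
  (B) (0|1)*10: agrees with the DFA on every string of length ≤ 6
  (C) (0|1)*11(0|1)*: on '10' the DFA goes q0 → q1 → q2 and accepts (q2 ∈ Accept), but the regex does not match it → eliminate
  (D) (0|1)*00: on '00' the DFA goes q0 → q0 → q0 and rejects (q0 ∉ Accept), but the regex matches it → eliminate
Only (B) is consistent with the DFA.
(B) (0|1)*10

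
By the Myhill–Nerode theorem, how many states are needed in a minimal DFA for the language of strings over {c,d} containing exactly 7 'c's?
By Myhill–Nerode, count the distinguishable equivalence classes: 9 classes — having seen 0, 1, …, 7, or >7 copies of 'c'; the count-7 class is the only accepting one and >7 is dead.
9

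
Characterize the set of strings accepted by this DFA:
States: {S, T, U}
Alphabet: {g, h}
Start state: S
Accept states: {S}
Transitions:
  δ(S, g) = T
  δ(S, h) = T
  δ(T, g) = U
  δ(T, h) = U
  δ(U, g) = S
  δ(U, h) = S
Testing a few strings:
  'ghh' → accept
  'g' → reject
  'hggh' → reject
  'hghg' → reject
State roles: S=length ≡ 0 (mod 3); T=length ≡ 1 (mod 3); U=length ≡ 2 (mod 3)
All strings over {g,h} whose length is a multiple of 3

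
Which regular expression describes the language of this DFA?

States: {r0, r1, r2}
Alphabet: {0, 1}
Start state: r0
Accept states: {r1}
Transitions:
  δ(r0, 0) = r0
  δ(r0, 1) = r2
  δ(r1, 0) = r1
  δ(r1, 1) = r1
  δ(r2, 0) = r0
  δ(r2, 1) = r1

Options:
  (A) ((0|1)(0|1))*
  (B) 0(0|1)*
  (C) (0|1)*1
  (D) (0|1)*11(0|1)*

Check each option against the DFA on short strings; one disagreement eliminates an option:
  (A) ((0|1)(0|1))*: on ε the DFA stays in r0 and rejects (r0 ∉ Accept), but the regex matches it → eliminate
  (B) 0(0|1)*: on '0' the DFA goes r0 → r0 and rejects (r0 ∉ Accept), but the regex matches it → eliminate
  (C) (0|1)*1: on '1' the DFA goes r0 → r2 and rejects (r2 ∉ Accept), but the regex matches it → eliminate
  (D) (0|1)*11(0|1)*: agrees with the DFA on every string of length ≤ 6
Only (D) is consistent with the DFA.
(D) (0|1)*11(0|1)*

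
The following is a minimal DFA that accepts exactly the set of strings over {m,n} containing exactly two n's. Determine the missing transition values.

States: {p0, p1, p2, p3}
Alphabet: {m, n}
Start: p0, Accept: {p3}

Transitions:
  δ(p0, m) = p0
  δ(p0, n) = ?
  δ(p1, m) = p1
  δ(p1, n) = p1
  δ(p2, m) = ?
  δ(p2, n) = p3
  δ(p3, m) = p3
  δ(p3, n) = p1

From the language and accept set, identify what each state tracks — p0: zero n's; p1: ≥ three n's (dead); p2: one n; p3: two n's.
Each missing δ(q, a) is the state matching the new tracked value after reading a.
δ(p0, n) = p2; δ(p2, m) = p2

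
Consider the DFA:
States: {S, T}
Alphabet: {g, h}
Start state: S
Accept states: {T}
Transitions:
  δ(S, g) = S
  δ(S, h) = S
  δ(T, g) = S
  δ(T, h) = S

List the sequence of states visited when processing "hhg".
read 'h': S → S
  read 'h': S → S
  read 'g': S → S
S -> S -> S -> S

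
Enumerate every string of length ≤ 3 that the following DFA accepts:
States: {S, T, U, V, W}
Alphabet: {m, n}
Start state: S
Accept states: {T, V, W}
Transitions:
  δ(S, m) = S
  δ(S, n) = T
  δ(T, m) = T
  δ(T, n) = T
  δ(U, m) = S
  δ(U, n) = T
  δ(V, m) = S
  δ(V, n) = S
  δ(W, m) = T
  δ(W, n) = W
n, mn, nm, nn, mmn, mnm, mnn, nmm, nmn, nnm, nnn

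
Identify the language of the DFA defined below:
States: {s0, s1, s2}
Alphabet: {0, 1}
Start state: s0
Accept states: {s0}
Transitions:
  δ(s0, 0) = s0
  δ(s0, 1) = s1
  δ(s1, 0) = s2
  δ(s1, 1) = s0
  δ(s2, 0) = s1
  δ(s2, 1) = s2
Testing a few strings:
  '000' → accept
  '0' → accept
  '1' → reject
  '011' → accept
State roles: s0=value ≡ 0 (mod 3); s1=value ≡ 1 (mod 3); s2=value ≡ 2 (mod 3)
All binary strings representing a multiple of 3 (read in base 2; leading zeros allowed and ε counts as 0)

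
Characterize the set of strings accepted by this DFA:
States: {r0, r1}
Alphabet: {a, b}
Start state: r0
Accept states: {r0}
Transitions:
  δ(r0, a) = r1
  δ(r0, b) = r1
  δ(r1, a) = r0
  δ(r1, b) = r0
Testing a few strings:
  'b' → reject
  'a' → reject
  'ba' → accept
  'bb' → accept
State roles: r0=even length so far; r1=odd length so far
All strings over {a,b} of even length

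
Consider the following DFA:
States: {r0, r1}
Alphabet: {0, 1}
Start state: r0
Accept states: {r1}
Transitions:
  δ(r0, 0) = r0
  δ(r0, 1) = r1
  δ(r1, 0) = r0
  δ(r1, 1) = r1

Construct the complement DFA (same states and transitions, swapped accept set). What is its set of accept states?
Complement accept states = All states \ Original accept states
= {r0, r1} \ {r1}
{r0}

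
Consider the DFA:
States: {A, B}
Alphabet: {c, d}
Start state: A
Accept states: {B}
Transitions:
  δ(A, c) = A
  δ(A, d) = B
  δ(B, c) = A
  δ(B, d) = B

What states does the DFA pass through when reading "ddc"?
read 'd': A → B
  read 'd': B → B
  read 'c': B → A
A -> B -> B -> A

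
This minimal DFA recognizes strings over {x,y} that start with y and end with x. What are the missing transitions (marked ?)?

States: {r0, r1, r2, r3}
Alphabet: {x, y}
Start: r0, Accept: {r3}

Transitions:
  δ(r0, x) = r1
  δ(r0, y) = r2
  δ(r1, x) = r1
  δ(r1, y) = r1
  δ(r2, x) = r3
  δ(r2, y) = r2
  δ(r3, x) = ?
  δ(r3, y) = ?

From the language and accept set, identify what each state tracks — r0: no input read; r1: started with x (dead); r2: started with y, last symbol y; r3: started with y, last symbol x.
Each missing δ(q, a) is the state matching the new tracked value after reading a.
δ(r3, x) = r3; δ(r3, y) = r2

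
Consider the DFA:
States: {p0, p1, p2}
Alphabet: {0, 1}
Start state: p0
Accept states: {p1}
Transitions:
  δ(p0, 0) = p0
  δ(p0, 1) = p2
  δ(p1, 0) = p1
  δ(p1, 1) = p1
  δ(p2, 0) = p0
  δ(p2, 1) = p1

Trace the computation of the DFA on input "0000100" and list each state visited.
read '0': p0 → p0
  read '0': p0 → p0
  read '0': p0 → p0
  read '0': p0 → p0
  read '1': p0 → p2
  read '0': p2 → p0
  read '0': p0 → p0
p0 -> p0 -> p0 -> p0 -> p0 -> p2 -> p0 -> p0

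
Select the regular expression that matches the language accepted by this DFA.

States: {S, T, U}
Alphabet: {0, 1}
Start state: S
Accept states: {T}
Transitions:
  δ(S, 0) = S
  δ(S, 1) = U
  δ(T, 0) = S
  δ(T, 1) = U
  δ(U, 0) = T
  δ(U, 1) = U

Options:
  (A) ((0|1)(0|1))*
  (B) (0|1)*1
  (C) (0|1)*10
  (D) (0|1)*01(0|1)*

Check each option against the DFA on short strings; one disagreement eliminates an option:
  (A) ((0|1)(0|1))*: on ε the DFA stays in S and rejects (S ∉ Accept), but the regex matches it → eliminate
  (B) (0|1)*1: on '1' the DFA goes S → U and rejects (U ∉ Accept), but the regex matches it → eliminate
  (C) (0|1)*10: agrees with the DFA on every string of length ≤ 6
  (D) (0|1)*01(0|1)*: on '01' the DFA goes S → S → U and rejects (U ∉ Accept), but the regex matches it → eliminate
Only (C) is consistent with the DFA.
(C) (0|1)*10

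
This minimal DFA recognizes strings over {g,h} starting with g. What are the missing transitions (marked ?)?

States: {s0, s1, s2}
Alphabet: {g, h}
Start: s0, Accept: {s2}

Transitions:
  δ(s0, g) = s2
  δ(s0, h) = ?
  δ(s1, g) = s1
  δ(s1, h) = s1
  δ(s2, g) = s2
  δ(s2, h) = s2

From the language and accept set, identify what each state tracks — s0: no input read; s1: started with h (dead); s2: started with g.
Each missing δ(q, a) is the state matching the new tracked value after reading a.
δ(s0, h) = s1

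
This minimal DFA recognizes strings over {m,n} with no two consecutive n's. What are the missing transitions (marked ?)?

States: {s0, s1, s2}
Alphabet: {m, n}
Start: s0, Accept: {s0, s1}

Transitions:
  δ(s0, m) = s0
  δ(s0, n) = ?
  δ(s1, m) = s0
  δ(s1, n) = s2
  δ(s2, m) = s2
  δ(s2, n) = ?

From the language and accept set, identify what each state tracks — s0: last symbol not n (ok); s1: last symbol n (ok); s2: saw nn (dead).
Each missing δ(q, a) is the state matching the new tracked value after reading a.
δ(s0, n) = s1; δ(s2, n) = s2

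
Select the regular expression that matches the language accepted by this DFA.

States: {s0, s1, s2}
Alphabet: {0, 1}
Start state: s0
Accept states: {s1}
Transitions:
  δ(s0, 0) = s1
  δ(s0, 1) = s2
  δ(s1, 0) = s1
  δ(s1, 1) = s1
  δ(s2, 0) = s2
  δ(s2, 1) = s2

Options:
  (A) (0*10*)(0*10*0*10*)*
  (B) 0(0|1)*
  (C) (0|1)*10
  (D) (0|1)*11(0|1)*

Check each option against the DFA on short strings; one disagreement eliminates an option:
  (A) (0*10*)(0*10*0*10*)*: on '0' the DFA goes s0 → s1 and accepts (s1 ∈ Accept), but the regex does not match it → eliminate
  (B) 0(0|1)*: agrees with the DFA on every string of length ≤ 6
  (C) (0|1)*10: on '0' the DFA goes s0 → s1 and accepts (s1 ∈ Accept), but the regex does not match it → eliminate
  (D) (0|1)*11(0|1)*: on '0' the DFA goes s0 → s1 and accepts (s1 ∈ Accept), but the regex does not match it → eliminate
Only (B) is consistent with the DFA.
(B) 0(0|1)*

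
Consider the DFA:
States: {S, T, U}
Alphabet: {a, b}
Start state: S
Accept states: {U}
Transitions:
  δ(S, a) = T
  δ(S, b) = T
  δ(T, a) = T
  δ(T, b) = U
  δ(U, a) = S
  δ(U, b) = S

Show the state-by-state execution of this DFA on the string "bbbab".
read 'b': S → T
  read 'b': T → U
  read 'b': U → S
  read 'a': S → T
  read 'b': T → U
S -> T -> U -> S -> T -> U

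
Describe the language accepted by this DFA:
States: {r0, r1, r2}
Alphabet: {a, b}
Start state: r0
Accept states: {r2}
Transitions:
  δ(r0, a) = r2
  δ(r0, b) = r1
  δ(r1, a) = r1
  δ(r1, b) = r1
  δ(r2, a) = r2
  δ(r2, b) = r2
Testing a few strings:
  'ab' → accept
  'b' → reject
  'aab' → accept
  'abb' → accept
State roles: r0=no input read; r1=started with b (dead); r2=started with a
All strings over {a,b} starting with a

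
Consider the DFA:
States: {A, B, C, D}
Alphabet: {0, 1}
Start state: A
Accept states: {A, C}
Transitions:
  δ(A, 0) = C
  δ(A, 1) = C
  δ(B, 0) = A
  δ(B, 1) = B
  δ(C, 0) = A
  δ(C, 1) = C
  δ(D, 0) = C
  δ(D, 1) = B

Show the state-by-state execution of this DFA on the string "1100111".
read '1': A → C
  read '1': C → C
  read '0': C → A
  read '0': A → C
  read '1': C → C
  read '1': C → C
  read '1': C → C
A -> C -> C -> A -> C -> C -> C -> C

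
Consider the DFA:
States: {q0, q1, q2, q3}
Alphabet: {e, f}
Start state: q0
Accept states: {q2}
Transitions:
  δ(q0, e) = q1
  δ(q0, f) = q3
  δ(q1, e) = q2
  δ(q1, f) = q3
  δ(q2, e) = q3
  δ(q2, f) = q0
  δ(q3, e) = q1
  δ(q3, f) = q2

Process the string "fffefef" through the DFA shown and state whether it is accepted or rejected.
Processing string "fffefef":
  q0 --f--> q3
  q3 --f--> q2
  q2 --f--> q0
  q0 --e--> q1
  q1 --f--> q3
  q3 --e--> q1
  q1 --f--> q3
Final state: q3
Accept states: {q2}
No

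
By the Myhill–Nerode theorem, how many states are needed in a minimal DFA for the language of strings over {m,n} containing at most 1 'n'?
By Myhill–Nerode, count the distinguishable equivalence classes: 3 classes — having seen 0, 1, or >1 copies of 'n'; counts 0 through 1 are accepting and >1 is dead.
3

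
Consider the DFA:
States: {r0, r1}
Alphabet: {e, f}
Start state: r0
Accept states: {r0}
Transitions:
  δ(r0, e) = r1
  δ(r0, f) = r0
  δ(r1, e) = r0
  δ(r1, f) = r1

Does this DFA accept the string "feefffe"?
Processing string "feefffe":
  r0 --f--> r0
  r0 --e--> r1
  r1 --e--> r0
  r0 --f--> r0
  r0 --f--> r0
  r0 --f--> r0
  r0 --e--> r1
Final state: r1
Accept states: {r0}
No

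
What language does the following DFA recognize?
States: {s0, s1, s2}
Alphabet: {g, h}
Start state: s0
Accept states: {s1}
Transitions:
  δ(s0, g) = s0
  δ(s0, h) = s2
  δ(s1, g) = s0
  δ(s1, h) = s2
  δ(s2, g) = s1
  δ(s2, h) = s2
Testing a few strings:
  'gg' → reject
  'hg' → accept
  'gh' → reject
  'hhhh' → reject
State roles: s0=no suffix match; s1=suffix is hg; s2=one trailing h
All strings over {g,h} ending with hg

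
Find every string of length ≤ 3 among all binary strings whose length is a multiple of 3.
ε, 000, 001, 010, 011, 100, 101, 110, 111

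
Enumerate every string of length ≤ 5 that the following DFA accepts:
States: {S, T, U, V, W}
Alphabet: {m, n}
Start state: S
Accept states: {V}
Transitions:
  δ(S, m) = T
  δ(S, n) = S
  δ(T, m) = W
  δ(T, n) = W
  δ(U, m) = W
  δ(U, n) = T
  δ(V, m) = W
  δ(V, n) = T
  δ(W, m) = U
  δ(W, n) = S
None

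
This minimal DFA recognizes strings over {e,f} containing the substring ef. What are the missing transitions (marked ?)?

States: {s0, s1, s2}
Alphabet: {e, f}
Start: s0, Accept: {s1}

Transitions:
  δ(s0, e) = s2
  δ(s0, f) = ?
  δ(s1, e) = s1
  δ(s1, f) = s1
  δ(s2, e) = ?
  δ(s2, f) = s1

From the language and accept set, identify what each state tracks — s0: no e seen yet; s1: substring ef seen; s2: seen a e, waiting for f.
Each missing δ(q, a) is the state matching the new tracked value after reading a.
δ(s0, f) = s0; δ(s2, e) = s2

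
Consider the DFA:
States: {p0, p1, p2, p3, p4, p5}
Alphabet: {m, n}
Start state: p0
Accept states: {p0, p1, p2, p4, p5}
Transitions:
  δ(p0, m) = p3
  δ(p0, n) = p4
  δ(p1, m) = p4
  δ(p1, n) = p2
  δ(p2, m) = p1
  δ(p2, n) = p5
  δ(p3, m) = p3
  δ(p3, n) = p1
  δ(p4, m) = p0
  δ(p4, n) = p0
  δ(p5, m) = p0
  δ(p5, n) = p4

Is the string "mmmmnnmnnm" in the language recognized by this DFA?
Processing string "mmmmnnmnnm":
  p0 --m--> p3
  p3 --m--> p3
  p3 --m--> p3
  p3 --m--> p3
  p3 --n--> p1
  p1 --n--> p2
  p2 --m--> p1
  p1 --n--> p2
  p2 --n--> p5
  p5 --m--> p0
Final state: p0
Accept states: {p0, p1, p2, p4, p5}
Yes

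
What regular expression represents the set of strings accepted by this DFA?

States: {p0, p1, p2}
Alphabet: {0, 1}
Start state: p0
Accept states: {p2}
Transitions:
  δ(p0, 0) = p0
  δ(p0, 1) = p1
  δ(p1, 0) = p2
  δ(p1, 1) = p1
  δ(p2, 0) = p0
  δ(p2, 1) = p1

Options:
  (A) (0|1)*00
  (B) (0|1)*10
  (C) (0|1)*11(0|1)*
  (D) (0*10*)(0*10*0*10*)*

Check each option against the DFA on short strings; one disagreement eliminates an option:
  (A) (0|1)*00: on '00' the DFA goes p0 → p0 → p0 and rejects (p0 ∉ Accept), but the regex matches it → eliminate
  (B) (0|1)*10: agrees with the DFA on every string of length ≤ 6
  (C) (0|1)*11(0|1)*: on '10' the DFA goes p0 → p1 → p2 and accepts (p2 ∈ Accept), but the regex does not match it → eliminate
  (D) (0*10*)(0*10*0*10*)*: on '1' the DFA goes p0 → p1 and rejects (p1 ∉ Accept), but the regex matches it → eliminate
Only (B) is consistent with the DFA.
(B) (0|1)*10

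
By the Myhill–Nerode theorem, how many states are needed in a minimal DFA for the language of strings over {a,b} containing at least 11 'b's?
By Myhill–Nerode, count the distinguishable equivalence classes: 12 classes — having seen 0, 1, …, 10, or ≥11 copies of 'b'; any two classes i < j (j ≤ 11) are distinguished by the string b^(11−j), which takes class j to 11 copies (accepted) but leaves class i below 11 (rejected).
12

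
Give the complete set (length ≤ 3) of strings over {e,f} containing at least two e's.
ee, eee, eef, efe, fee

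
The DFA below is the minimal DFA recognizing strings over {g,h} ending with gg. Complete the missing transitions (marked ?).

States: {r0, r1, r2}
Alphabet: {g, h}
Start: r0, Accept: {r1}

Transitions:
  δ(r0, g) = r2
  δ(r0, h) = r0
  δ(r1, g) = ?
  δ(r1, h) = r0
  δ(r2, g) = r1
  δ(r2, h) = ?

From the language and accept set, identify what each state tracks — r0: last symbol not g; r1: two trailing g's; r2: one trailing g.
Each missing δ(q, a) is the state matching the new tracked value after reading a.
δ(r1, g) = r1; δ(r2, h) = r0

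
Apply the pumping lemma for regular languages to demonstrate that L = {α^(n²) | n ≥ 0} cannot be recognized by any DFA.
Assume L is regular with pumping length p. Idea: pumping adds a fixed amount, but gaps between consecutive squares grow.
Choose s = α^(p²) (length p² ≥ p). By the pumping lemma, s = xyz with |xy| ≤ p, |y| > 0, so |y| = k with 1 ≤ k ≤ p. Then |xy²z| = p²+k. Since p² < p²+k ≤ p²+p < (p+1)², the length p²+k lies strictly between consecutive squares, so it is not a perfect square and xy²z ∉ L.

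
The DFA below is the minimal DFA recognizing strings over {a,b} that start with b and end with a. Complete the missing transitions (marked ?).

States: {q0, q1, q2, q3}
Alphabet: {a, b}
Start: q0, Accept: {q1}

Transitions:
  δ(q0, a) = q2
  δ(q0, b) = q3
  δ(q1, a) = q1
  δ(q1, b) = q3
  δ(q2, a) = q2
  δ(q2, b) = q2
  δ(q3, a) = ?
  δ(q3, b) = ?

From the language and accept set, identify what each state tracks — q0: no input read; q1: started with b, last symbol a; q2: started with a (dead); q3: started with b, last symbol b.
Each missing δ(q, a) is the state matching the new tracked value after reading a.
δ(q3, a) = q1; δ(q3, b) = q3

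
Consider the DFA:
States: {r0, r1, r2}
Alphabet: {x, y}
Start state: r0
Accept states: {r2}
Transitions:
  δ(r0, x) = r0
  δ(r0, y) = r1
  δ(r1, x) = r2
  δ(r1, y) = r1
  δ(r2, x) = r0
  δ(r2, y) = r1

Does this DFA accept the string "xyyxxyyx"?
Processing string "xyyxxyyx":
  r0 --x--> r0
  r0 --y--> r1
  r1 --y--> r1
  r1 --x--> r2
  r2 --x--> r0
  r0 --y--> r1
  r1 --y--> r1
  r1 --x--> r2
Final state: r2
Accept states: {r2}
Yes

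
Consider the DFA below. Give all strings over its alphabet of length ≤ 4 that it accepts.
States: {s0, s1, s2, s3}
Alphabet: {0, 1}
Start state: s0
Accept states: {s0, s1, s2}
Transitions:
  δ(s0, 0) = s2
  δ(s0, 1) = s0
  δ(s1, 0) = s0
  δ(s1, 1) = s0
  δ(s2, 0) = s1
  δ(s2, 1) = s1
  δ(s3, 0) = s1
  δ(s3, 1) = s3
ε, 0, 1, 00, 01, 10, 11, 000, 001, 010, 011, 100, 101, 110, 111, 0000, 0001, 0010, 0011, 0100, 0101, 0110, 0111, 1000, 1001, 1010, 1011, 1100, 1101, 1110, 1111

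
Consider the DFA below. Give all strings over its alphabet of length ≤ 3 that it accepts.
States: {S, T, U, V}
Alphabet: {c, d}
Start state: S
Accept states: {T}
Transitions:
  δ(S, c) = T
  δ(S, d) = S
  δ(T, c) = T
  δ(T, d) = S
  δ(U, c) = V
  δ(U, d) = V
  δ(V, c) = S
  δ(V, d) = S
c, cc, dc, ccc, cdc, dcc, ddc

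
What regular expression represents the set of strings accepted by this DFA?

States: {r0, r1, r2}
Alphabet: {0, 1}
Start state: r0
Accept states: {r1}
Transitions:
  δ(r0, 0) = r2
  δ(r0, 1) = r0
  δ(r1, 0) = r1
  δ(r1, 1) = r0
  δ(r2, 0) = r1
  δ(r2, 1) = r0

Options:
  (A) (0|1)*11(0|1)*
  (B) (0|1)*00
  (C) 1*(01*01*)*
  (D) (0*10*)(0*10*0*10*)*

Check each option against the DFA on short strings; one disagreement eliminates an option:
  (A) (0|1)*11(0|1)*: on '00' the DFA goes r0 → r2 → r1 and accepts (r1 ∈ Accept), but the regex does not match it → eliminate
  (B) (0|1)*00: agrees with the DFA on every string of length ≤ 6
  (C) 1*(01*01*)*: on ε the DFA stays in r0 and rejects (r0 ∉ Accept), but the regex matches it → eliminate
  (D) (0*10*)(0*10*0*10*)*: on '1' the DFA goes r0 → r0 and rejects (r0 ∉ Accept), but the regex matches it → eliminate
Only (B) is consistent with the DFA.
(B) (0|1)*00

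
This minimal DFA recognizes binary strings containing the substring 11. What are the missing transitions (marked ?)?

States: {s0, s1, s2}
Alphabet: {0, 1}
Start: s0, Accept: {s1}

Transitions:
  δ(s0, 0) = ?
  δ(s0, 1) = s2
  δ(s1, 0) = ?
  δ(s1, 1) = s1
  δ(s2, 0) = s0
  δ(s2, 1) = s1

From the language and accept set, identify what each state tracks — s0: no progress toward 11; s1: substring 11 seen; s2: one trailing 1.
Each missing δ(q, a) is the state matching the new tracked value after reading a.
δ(s0, 0) = s0; δ(s1, 0) = s1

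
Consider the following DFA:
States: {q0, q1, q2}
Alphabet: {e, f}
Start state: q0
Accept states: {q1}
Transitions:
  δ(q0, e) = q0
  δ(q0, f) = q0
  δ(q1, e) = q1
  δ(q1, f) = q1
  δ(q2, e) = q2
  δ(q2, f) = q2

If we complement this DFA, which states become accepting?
Complement accept states = All states \ Original accept states
= {q0, q1, q2} \ {q1}
{q0, q2}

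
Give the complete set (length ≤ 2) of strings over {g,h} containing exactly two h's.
hh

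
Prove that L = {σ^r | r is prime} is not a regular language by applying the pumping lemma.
Assume L is regular with pumping length p. Idea: pumping by a suitable count produces a composite length.
Let q be a prime with q ≥ p and choose s = σ^q ∈ L. By the pumping lemma, s = xyz with |xy| ≤ p, |y| = k ≥ 1. Take i = q+1: |xy^(q+1)z| = q + q·k = q(1+k). Since q ≥ 2 and 1+k ≥ 2, q(1+k) is composite, so xy^(q+1)z ∉ L.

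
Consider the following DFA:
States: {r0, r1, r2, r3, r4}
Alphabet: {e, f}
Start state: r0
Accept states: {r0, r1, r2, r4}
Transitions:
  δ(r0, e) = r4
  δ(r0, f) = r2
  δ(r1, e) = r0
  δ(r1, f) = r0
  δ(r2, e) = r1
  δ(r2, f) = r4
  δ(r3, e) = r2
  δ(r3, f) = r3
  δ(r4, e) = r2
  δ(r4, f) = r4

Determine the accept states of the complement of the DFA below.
Complement accept states = All states \ Original accept states
= {r0, r1, r2, r3, r4} \ {r0, r1, r2, r4}
{r3}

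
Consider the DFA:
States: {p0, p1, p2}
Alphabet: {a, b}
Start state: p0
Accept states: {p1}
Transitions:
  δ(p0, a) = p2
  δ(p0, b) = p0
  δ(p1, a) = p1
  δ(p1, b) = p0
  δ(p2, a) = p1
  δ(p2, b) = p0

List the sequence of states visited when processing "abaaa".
read 'a': p0 → p2
  read 'b': p2 → p0
  read 'a': p0 → p2
  read 'a': p2 → p1
  read 'a': p1 → p1
p0 -> p2 -> p0 -> p2 -> p1 -> p1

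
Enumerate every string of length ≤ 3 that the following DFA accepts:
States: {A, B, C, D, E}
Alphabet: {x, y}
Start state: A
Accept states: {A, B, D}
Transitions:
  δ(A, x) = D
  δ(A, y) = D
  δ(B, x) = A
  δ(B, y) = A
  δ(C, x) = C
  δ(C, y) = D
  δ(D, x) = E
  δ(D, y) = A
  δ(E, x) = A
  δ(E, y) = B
ε, x, y, xy, yy, xxx, xxy, xyx, xyy, yxx, yxy, yyx, yyy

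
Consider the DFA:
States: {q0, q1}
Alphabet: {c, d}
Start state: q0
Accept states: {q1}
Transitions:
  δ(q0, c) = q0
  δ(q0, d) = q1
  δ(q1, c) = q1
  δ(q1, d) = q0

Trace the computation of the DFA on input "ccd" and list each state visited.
read 'c': q0 → q0
  read 'c': q0 → q0
  read 'd': q0 → q1
q0 -> q0 -> q0 -> q1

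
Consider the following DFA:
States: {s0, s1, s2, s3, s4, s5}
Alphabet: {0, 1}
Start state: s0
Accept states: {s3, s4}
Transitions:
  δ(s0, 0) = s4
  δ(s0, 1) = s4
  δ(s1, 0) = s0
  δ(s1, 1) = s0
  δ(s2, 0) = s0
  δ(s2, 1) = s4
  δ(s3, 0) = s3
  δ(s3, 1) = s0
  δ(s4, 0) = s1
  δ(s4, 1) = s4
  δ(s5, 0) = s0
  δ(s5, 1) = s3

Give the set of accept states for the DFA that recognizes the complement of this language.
Complement accept states = All states \ Original accept states
= {s0, s1, s2, s3, s4, s5} \ {s3, s4}
{s0, s1, s2, s5}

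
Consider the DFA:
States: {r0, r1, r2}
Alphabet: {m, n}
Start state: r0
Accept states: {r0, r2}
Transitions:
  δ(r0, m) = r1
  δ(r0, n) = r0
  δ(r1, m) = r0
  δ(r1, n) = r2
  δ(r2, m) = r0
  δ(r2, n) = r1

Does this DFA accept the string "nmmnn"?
Processing string "nmmnn":
  r0 --n--> r0
  r0 --m--> r1
  r1 --m--> r0
  r0 --n--> r0
  r0 --n--> r0
Final state: r0
Accept states: {r0, r2}
Yes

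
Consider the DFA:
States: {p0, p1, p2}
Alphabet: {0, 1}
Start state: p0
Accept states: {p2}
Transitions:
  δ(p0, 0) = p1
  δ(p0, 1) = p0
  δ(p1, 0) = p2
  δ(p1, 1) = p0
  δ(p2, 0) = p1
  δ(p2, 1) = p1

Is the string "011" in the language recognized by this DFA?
Processing string "011":
  p0 --0--> p1
  p1 --1--> p0
  p0 --1--> p0
Final state: p0
Accept states: {p2}
No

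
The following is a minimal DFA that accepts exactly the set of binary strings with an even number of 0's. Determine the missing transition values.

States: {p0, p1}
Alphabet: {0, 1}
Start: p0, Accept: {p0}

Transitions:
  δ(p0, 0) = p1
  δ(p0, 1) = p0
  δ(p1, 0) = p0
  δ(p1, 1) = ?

From the language and accept set, identify what each state tracks — p0: even number of 0's so far; p1: odd number of 0's so far.
Each missing δ(q, a) is the state matching the new tracked value after reading a.
δ(p1, 1) = p1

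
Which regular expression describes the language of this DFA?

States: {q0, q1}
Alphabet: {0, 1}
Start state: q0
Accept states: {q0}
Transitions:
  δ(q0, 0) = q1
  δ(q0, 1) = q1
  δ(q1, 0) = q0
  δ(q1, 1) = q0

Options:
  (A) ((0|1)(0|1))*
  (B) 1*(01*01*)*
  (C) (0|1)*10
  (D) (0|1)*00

Check each option against the DFA on short strings; one disagreement eliminates an option:
  (A) ((0|1)(0|1))*: agrees with the DFA on every string of length ≤ 6
  (B) 1*(01*01*)*: on '1' the DFA goes q0 → q1 and rejects (q1 ∉ Accept), but the regex matches it → eliminate
  (C) (0|1)*10: on ε the DFA stays in q0 and accepts (q0 ∈ Accept), but the regex does not match it → eliminate
  (D) (0|1)*00: on ε the DFA stays in q0 and accepts (q0 ∈ Accept), but the regex does not match it → eliminate
Only (A) is consistent with the DFA.
(A) ((0|1)(0|1))*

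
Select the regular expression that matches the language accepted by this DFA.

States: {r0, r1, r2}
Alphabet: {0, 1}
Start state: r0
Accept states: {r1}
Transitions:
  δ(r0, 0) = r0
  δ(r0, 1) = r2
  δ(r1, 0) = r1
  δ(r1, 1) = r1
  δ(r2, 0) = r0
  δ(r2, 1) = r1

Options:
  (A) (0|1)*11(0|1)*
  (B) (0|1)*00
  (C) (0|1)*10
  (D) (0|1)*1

Check each option against the DFA on short strings; one disagreement eliminates an option:
  (A) (0|1)*11(0|1)*: agrees with the DFA on every string of length ≤ 6
  (B) (0|1)*00: on '00' the DFA goes r0 → r0 → r0 and rejects (r0 ∉ Accept), but the regex matches it → eliminate
  (C) (0|1)*10: on '10' the DFA goes r0 → r2 → r0 and rejects (r0 ∉ Accept), but the regex matches it → eliminate
  (D) (0|1)*1: on '1' the DFA goes r0 → r2 and rejects (r2 ∉ Accept), but the regex matches it → eliminate
Only (A) is consistent with the DFA.
(A) (0|1)*11(0|1)*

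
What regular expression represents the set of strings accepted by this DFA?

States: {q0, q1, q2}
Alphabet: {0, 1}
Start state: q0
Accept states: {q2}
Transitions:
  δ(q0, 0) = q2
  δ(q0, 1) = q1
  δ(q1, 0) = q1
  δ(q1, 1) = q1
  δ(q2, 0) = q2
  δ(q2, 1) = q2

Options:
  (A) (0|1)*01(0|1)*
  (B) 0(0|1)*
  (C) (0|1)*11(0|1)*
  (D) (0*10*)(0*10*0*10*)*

Check each option against the DFA on short strings; one disagreement eliminates an option:
  (A) (0|1)*01(0|1)*: on '0' the DFA goes q0 → q2 and accepts (q2 ∈ Accept), but the regex does not match it → eliminate
  (B) 0(0|1)*: agrees with the DFA on every string of length ≤ 6
  (C) (0|1)*11(0|1)*: on '0' the DFA goes q0 → q2 and accepts (q2 ∈ Accept), but the regex does not match it → eliminate
  (D) (0*10*)(0*10*0*10*)*: on '0' the DFA goes q0 → q2 and accepts (q2 ∈ Accept), but the regex does not match it → eliminate
Only (B) is consistent with the DFA.
(B) 0(0|1)*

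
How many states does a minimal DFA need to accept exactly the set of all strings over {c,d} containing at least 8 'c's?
By Myhill–Nerode, count the distinguishable equivalence classes: 9 classes — having seen 0, 1, …, 7, or ≥8 copies of 'c'; any two classes i < j (j ≤ 8) are distinguished by the string c^(8−j), which takes class j to 8 copies (accepted) but leaves class i below 8 (rejected).
9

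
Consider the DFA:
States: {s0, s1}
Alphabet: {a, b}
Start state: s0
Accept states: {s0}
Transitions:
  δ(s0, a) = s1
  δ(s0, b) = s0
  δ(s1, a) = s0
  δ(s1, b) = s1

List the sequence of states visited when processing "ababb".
read 'a': s0 → s1
  read 'b': s1 → s1
  read 'a': s1 → s0
  read 'b': s0 → s0
  read 'b': s0 → s0
s0 -> s1 -> s1 -> s0 -> s0 -> s0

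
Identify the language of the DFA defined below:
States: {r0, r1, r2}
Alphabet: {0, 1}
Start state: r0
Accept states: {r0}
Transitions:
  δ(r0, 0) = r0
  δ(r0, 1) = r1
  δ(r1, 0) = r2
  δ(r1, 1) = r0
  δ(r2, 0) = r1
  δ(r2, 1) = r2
Testing a few strings:
  '1' → reject
  '1111' → accept
  '101' → reject
  '011' → accept
State roles: r0=value ≡ 0 (mod 3); r1=value ≡ 1 (mod 3); r2=value ≡ 2 (mod 3)
All binary strings representing a multiple of 3 (read in base 2; leading zeros allowed and ε counts as 0)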